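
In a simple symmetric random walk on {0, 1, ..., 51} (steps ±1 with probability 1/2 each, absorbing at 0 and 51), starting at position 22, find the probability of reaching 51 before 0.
P(hit 51 before 0) = 22/51

Let u_k = P(hit 51 before 0 | start at k). Then u_0 = 0, u_51 = 1, and u_k = u_{k-1}/2 + u_{k+1}/2 for 1 ≤ k ≤ 50. This harmonic recurrence is solved by u_k = k/51, giving u_22 = 22/51.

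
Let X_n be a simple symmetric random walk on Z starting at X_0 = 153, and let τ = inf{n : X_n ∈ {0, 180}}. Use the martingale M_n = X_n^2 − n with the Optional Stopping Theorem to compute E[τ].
E[τ] = 4131

M_n = X_n^2 − n is a martingale (since E[X_{n+1}^2 | F_n] = X_n^2 + 1). By OST (τ has finite mean in a bounded region), E[M_τ] = E[M_0] = X_0^2 − 0 = 153^2 = 23409. Also E[M_τ] = E[X_τ^2] − E[τ]. The walk exits at 0 or 180, with P(hit 180 first) = 153/180, so E[X_τ^2] = 180^2 · 153/180 + 0 = 27540. Thus E[τ] = E[X_τ^2] − E[M_τ] = 27540 − 23409 = 4131 = 153(180 − 153) = 4131.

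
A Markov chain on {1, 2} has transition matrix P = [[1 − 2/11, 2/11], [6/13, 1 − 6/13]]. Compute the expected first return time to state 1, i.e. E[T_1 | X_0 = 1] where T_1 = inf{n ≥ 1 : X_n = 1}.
E[T_1 | X_0 = 1] = 1/π_1 = 46/33

For an irreducible recurrent Markov chain with stationary distribution π, E[T_i | X_0 = i] = 1/π_i (Kac's formula). Here π_1 = (6/13)/(2/11 + 6/13) = (6/13)/(92/143) = 33/46, so E[T_1 | X_0 = 1] = 1/π_1 = (2/11 + 6/13)/(6/13) = (92/143)/(6/13) = 46/33.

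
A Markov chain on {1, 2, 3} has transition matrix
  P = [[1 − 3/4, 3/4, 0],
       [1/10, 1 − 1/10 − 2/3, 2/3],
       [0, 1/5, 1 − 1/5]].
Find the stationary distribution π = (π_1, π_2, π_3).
π = (2/67, 15/67, 50/67)

This is a birth-death chain on three states, which satisfies detailed balance: π_1 · P_{12} = π_2 · P_{21} and π_2 · P_{23} = π_3 · P_{32}.
From π_1 · 3/4 = π_2 · 1/10: π_2/π_1 = (3/4)/(1/10) = 15/2.
From π_2 · 2/3 = π_3 · 1/5: π_3/π_2 = (2/3)/(1/5) = 10/3.
Take π_1 proportional to 1; then unnormalized π = (1, 15/2, 25). Normalize by dividing by the sum 67/2:
  π = (2/67, 15/67, 50/67).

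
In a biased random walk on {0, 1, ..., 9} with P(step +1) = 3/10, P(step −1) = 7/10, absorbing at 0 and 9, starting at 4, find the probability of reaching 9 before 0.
P(hit 9 before 0) = (1 − (7/3)^4) / (1 − (7/3)^9) = 140940/10083481

Let u_k denote P(reach 9 before 0 | start at k). Boundary: u_0 = 0, u_9 = 1. Recurrence: u_k = 3/10·u_{k+1} + 7/10·u_{k-1} for 1 ≤ k ≤ 8. Try u_k = A + B·r^k with r = q/p = (7/10)/(3/10) = 7/3. Substitution satisfies the recurrence; boundary conditions give:
  u_k = (1 − r^k) / (1 − r^N) = (1 − (7/3)^4) / (1 − (7/3)^9) = 140940/10083481.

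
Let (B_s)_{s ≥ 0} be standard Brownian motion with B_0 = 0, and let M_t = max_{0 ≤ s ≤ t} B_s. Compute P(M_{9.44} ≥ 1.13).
P(M_{9.44} ≥ 1.13) = 2·P(B_{9.44} ≥ 1.13) = 2(1 − Φ(1.13/√9.44)) ≈ 0.7130

By the reflection principle for Brownian motion, P(M_t ≥ a) = 2 · P(B_t ≥ a) for a ≥ 0. Since B_t ~ N(0, t), P(B_t ≥ 1.13) = 1 − Φ(1.13/√t) = 1 − Φ(1.13/√9.44) = 1 − Φ(0.3678). So
  P(M_{9.44} ≥ 1.13) = 2(1 − Φ(0.3678)) ≈ 0.7130.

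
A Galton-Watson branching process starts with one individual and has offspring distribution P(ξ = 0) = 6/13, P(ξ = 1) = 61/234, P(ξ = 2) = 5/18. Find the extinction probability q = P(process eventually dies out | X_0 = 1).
q = 1

Mean offspring μ = 0·6/13 + 1·61/234 + 2·5/18 = 191/234 ≤ 1. For μ ≤ 1 with offspring not concentrated at 1, the Galton-Watson process goes extinct almost surely, so q = 1.
(Algebraic check: The pgf is f(s) = 6/13 + 61/234·s + 5/18·s². The extinction probability q is the smallest fixed point of f in [0, 1]. Setting s = f(s):
  5/18·s² + (61/234 − 1)·s + 6/13 = 0
  5/18·s² − (6/13 + 5/18)·s + 6/13 = 0
which factors as (s − 1)·(5/18·s − 6/13) = 0, giving roots s = 1 and s = (6/13)/(5/18) = 108/65. Since 108/65 ≥ 1, the smallest root in [0, 1] is s = 1.)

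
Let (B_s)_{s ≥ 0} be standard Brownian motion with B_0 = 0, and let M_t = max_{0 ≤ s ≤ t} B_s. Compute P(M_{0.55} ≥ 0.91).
P(M_{0.55} ≥ 0.91) = 2·P(B_{0.55} ≥ 0.91) = 2(1 − Φ(0.91/√0.55)) ≈ 0.2198

By the reflection principle for Brownian motion, P(M_t ≥ a) = 2 · P(B_t ≥ a) for a ≥ 0. Since B_t ~ N(0, t), P(B_t ≥ 0.91) = 1 − Φ(0.91/√t) = 1 − Φ(0.91/√0.55) = 1 − Φ(1.2270). So
  P(M_{0.55} ≥ 0.91) = 2(1 − Φ(1.2270)) ≈ 0.2198.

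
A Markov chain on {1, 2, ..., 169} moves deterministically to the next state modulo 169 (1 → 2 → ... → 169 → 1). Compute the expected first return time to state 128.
E[T_128 | X_0 = 128] = 169

The chain cycles deterministically, so starting at state 128 it returns in exactly 169 steps. Equivalently, the stationary distribution is uniform π_j = 1/169 for every state j, so by Kac's formula E[T_128] = 1/π_128 = 169.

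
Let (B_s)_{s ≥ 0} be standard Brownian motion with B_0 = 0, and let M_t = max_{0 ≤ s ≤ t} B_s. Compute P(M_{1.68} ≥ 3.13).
P(M_{1.68} ≥ 3.13) = 2·P(B_{1.68} ≥ 3.13) = 2(1 − Φ(3.13/√1.68)) ≈ 0.0157

By the reflection principle for Brownian motion, P(M_t ≥ a) = 2 · P(B_t ≥ a) for a ≥ 0. Since B_t ~ N(0, t), P(B_t ≥ 3.13) = 1 − Φ(3.13/√t) = 1 − Φ(3.13/√1.68) = 1 − Φ(2.4148). So
  P(M_{1.68} ≥ 3.13) = 2(1 − Φ(2.4148)) ≈ 0.0157.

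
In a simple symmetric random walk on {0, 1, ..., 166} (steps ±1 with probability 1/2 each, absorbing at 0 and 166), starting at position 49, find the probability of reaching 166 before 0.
P(hit 166 before 0) = 49/166

Let u_k = P(hit 166 before 0 | start at k). Then u_0 = 0, u_166 = 1, and u_k = u_{k-1}/2 + u_{k+1}/2 for 1 ≤ k ≤ 165. This harmonic recurrence is solved by u_k = k/166, giving u_49 = 49/166.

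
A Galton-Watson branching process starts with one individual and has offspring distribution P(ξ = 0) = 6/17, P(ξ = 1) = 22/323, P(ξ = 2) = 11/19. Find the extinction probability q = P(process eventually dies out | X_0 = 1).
q = 114/187

The pgf is f(s) = 6/17 + 22/323·s + 11/19·s². The extinction probability q is the smallest fixed point of f in [0, 1]. Setting s = f(s):
  11/19·s² + (22/323 − 1)·s + 6/17 = 0
  11/19·s² − (6/17 + 11/19)·s + 6/17 = 0
which factors as (s − 1)·(11/19·s − 6/17) = 0, giving roots s = 1 and s = (6/17)/(11/19) = 114/187.
Mean offspring μ = 22/323 + 2·11/19 = 396/323 > 1 (supercritical), so q < 1. The extinction probability is the smaller root: q = (6/17)/(11/19) = 114/187.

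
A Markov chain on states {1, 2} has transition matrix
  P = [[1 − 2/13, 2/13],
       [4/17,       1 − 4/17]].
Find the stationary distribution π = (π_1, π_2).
π_1 = 26/43, π_2 = 17/43

Solve πP = π with π_1 + π_2 = 1. From πP = π: π_1 · (1 − 2/13) + π_2 · 4/17 = π_1 ⇒ π_2 · 4/17 = π_1 · 2/13 ⇒ π_2/π_1 = (2/13)/(4/17) = 17/26. Together with π_1 + π_2 = 1:
  π_1 = (4/17)/(2/13 + 4/17) = (4/17)/(86/221) = 26/43,
  π_2 = (2/13)/(2/13 + 4/17) = (2/13)/(86/221) = 17/43.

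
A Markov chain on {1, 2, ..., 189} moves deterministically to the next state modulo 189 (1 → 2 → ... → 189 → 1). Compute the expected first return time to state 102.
E[T_102 | X_0 = 102] = 189

The chain cycles deterministically, so starting at state 102 it returns in exactly 189 steps. Equivalently, the stationary distribution is uniform π_j = 1/189 for every state j, so by Kac's formula E[T_102] = 1/π_102 = 189.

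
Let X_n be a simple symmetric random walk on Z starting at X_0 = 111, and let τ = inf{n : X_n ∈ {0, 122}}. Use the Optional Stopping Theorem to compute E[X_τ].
E[X_τ] = 111

X_n is a martingale and τ is a bounded-mean stopping time (indeed τ is finite a.s. with bounded expectation since the walk is in a bounded region). By the OST, E[X_τ] = E[X_0] = 111. Equivalently: E[X_τ] = 122 · P(hit 122 first) + 0 · P(hit 0 first) = 122 · (111/122) = 111.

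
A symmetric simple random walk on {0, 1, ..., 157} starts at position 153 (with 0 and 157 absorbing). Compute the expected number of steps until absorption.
E[τ | X_0 = 153] = 612

Let v_k = E[τ | X_0 = k]. Boundary: v_0 = v_157 = 0. Recurrence: v_k = 1 + (v_{k-1} + v_{k+1})/2 for 1 ≤ k ≤ 156. The particular solution to v_k − (v_{k-1} + v_{k+1})/2 = 1 is v_k = −k^2. Adding homogeneous solution A + B k and matching boundaries gives v_k = k (157 − k). Substituting k = 153: v_153 = 153 · 4 = 612.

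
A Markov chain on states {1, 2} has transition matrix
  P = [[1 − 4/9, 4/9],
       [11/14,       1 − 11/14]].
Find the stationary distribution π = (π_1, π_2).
π_1 = 99/155, π_2 = 56/155

Solve πP = π with π_1 + π_2 = 1. From πP = π: π_1 · (1 − 4/9) + π_2 · 11/14 = π_1 ⇒ π_2 · 11/14 = π_1 · 4/9 ⇒ π_2/π_1 = (4/9)/(11/14) = 56/99. Together with π_1 + π_2 = 1:
  π_1 = (11/14)/(4/9 + 11/14) = (11/14)/(155/126) = 99/155,
  π_2 = (4/9)/(4/9 + 11/14) = (4/9)/(155/126) = 56/155.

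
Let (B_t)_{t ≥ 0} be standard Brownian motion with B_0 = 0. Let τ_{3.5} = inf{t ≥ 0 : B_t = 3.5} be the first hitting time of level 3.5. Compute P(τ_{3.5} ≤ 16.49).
P(τ_{3.5} ≤ 16.49) = 2(1 − Φ(3.5/√16.49)) = 2(1 − Φ(0.8619)) ≈ 0.3887

By the reflection principle for standard BM, P(τ_b ≤ t) = 2 · P(B_t ≥ b). Since B_t ~ N(0, t), P(B_t ≥ 3.5) = 1 − Φ(3.5/√t) = 1 − Φ(3.5/√16.49) = 1 − Φ(0.8619) ≈ 0.19437. Doubling: P(τ_{3.5} ≤ 16.49) ≈ 2 · 0.19437 = 0.38874 ≈ 0.3887.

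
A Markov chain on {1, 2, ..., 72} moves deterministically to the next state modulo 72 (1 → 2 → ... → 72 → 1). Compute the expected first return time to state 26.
E[T_26 | X_0 = 26] = 72

The chain cycles deterministically, so starting at state 26 it returns in exactly 72 steps. Equivalently, the stationary distribution is uniform π_j = 1/72 for every state j, so by Kac's formula E[T_26] = 1/π_26 = 72.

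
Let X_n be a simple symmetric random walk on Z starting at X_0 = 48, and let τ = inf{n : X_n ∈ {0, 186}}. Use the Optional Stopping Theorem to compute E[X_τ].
E[X_τ] = 48

X_n is a martingale and τ is a bounded-mean stopping time (indeed τ is finite a.s. with bounded expectation since the walk is in a bounded region). By the OST, E[X_τ] = E[X_0] = 48. Equivalently: E[X_τ] = 186 · P(hit 186 first) + 0 · P(hit 0 first) = 186 · (48/186) = 48.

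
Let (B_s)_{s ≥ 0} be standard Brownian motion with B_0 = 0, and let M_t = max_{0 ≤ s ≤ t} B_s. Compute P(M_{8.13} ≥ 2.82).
P(M_{8.13} ≥ 2.82) = 2·P(B_{8.13} ≥ 2.82) = 2(1 − Φ(2.82/√8.13)) ≈ 0.3227

By the reflection principle for Brownian motion, P(M_t ≥ a) = 2 · P(B_t ≥ a) for a ≥ 0. Since B_t ~ N(0, t), P(B_t ≥ 2.82) = 1 − Φ(2.82/√t) = 1 − Φ(2.82/√8.13) = 1 − Φ(0.9890). So
  P(M_{8.13} ≥ 2.82) = 2(1 − Φ(0.9890)) ≈ 0.3227.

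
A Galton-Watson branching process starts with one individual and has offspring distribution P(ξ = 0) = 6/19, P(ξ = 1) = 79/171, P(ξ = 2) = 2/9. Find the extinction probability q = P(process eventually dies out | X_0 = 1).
q = 1

Mean offspring μ = 0·6/19 + 1·79/171 + 2·2/9 = 155/171 ≤ 1. For μ ≤ 1 with offspring not concentrated at 1, the Galton-Watson process goes extinct almost surely, so q = 1.
(Algebraic check: The pgf is f(s) = 6/19 + 79/171·s + 2/9·s². The extinction probability q is the smallest fixed point of f in [0, 1]. Setting s = f(s):
  2/9·s² + (79/171 − 1)·s + 6/19 = 0
  2/9·s² − (6/19 + 2/9)·s + 6/19 = 0
which factors as (s − 1)·(2/9·s − 6/19) = 0, giving roots s = 1 and s = (6/19)/(2/9) = 27/19. Since 27/19 ≥ 1, the smallest root in [0, 1] is s = 1.)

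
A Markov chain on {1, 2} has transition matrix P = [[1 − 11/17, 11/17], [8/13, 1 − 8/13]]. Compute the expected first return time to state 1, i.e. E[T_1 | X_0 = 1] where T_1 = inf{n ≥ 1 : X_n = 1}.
E[T_1 | X_0 = 1] = 1/π_1 = 279/136

For an irreducible recurrent Markov chain with stationary distribution π, E[T_i | X_0 = i] = 1/π_i (Kac's formula). Here π_1 = (8/13)/(11/17 + 8/13) = (8/13)/(279/221) = 136/279, so E[T_1 | X_0 = 1] = 1/π_1 = (11/17 + 8/13)/(8/13) = (279/221)/(8/13) = 279/136.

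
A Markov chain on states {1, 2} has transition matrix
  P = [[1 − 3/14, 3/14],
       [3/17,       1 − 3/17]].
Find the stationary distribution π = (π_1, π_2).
π_1 = 14/31, π_2 = 17/31

Solve πP = π with π_1 + π_2 = 1. From πP = π: π_1 · (1 − 3/14) + π_2 · 3/17 = π_1 ⇒ π_2 · 3/17 = π_1 · 3/14 ⇒ π_2/π_1 = (3/14)/(3/17) = 17/14. Together with π_1 + π_2 = 1:
  π_1 = (3/17)/(3/14 + 3/17) = (3/17)/(93/238) = 14/31,
  π_2 = (3/14)/(3/14 + 3/17) = (3/14)/(93/238) = 17/31.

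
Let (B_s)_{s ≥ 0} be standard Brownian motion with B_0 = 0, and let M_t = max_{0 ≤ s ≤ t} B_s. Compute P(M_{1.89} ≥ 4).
P(M_{1.89} ≥ 4) = 2·P(B_{1.89} ≥ 4) = 2(1 − Φ(4/√1.89)) ≈ 0.0036

By the reflection principle for Brownian motion, P(M_t ≥ a) = 2 · P(B_t ≥ a) for a ≥ 0. Since B_t ~ N(0, t), P(B_t ≥ 4) = 1 − Φ(4/√t) = 1 − Φ(4/√1.89) = 1 − Φ(2.9096). So
  P(M_{1.89} ≥ 4) = 2(1 − Φ(2.9096)) ≈ 0.0036.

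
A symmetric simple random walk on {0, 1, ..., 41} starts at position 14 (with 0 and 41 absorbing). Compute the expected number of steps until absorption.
E[τ | X_0 = 14] = 378

Let v_k = E[τ | X_0 = k]. Boundary: v_0 = v_41 = 0. Recurrence: v_k = 1 + (v_{k-1} + v_{k+1})/2 for 1 ≤ k ≤ 40. The particular solution to v_k − (v_{k-1} + v_{k+1})/2 = 1 is v_k = −k^2. Adding homogeneous solution A + B k and matching boundaries gives v_k = k (41 − k). Substituting k = 14: v_14 = 14 · 27 = 378.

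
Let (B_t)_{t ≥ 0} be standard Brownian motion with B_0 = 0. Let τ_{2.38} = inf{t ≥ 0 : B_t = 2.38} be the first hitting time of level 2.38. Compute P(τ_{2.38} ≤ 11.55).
P(τ_{2.38} ≤ 11.55) = 2(1 − Φ(2.38/√11.55)) = 2(1 − Φ(0.7003)) ≈ 0.4837

By the reflection principle for standard BM, P(τ_b ≤ t) = 2 · P(B_t ≥ b). Since B_t ~ N(0, t), P(B_t ≥ 2.38) = 1 − Φ(2.38/√t) = 1 − Φ(2.38/√11.55) = 1 − Φ(0.7003) ≈ 0.24187. Doubling: P(τ_{2.38} ≤ 11.55) ≈ 2 · 0.24187 = 0.48374 ≈ 0.4837.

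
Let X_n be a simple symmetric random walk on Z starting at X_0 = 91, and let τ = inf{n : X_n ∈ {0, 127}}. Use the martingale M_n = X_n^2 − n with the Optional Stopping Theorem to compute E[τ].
E[τ] = 3276

M_n = X_n^2 − n is a martingale (since E[X_{n+1}^2 | F_n] = X_n^2 + 1). By OST (τ has finite mean in a bounded region), E[M_τ] = E[M_0] = X_0^2 − 0 = 91^2 = 8281. Also E[M_τ] = E[X_τ^2] − E[τ]. The walk exits at 0 or 127, with P(hit 127 first) = 91/127, so E[X_τ^2] = 127^2 · 91/127 + 0 = 11557. Thus E[τ] = E[X_τ^2] − E[M_τ] = 11557 − 8281 = 3276 = 91(127 − 91) = 3276.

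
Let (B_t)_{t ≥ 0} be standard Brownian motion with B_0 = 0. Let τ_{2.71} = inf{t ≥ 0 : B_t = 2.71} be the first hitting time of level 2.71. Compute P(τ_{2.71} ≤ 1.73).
P(τ_{2.71} ≤ 1.73) = 2(1 − Φ(2.71/√1.73)) = 2(1 − Φ(2.0604)) ≈ 0.0394

By the reflection principle for standard BM, P(τ_b ≤ t) = 2 · P(B_t ≥ b). Since B_t ~ N(0, t), P(B_t ≥ 2.71) = 1 − Φ(2.71/√t) = 1 − Φ(2.71/√1.73) = 1 − Φ(2.0604) ≈ 0.01968. Doubling: P(τ_{2.71} ≤ 1.73) ≈ 2 · 0.01968 = 0.03936 ≈ 0.0394.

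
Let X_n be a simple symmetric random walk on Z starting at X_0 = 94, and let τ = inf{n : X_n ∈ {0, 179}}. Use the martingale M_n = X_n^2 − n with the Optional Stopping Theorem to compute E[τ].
E[τ] = 7990

M_n = X_n^2 − n is a martingale (since E[X_{n+1}^2 | F_n] = X_n^2 + 1). By OST (τ has finite mean in a bounded region), E[M_τ] = E[M_0] = X_0^2 − 0 = 94^2 = 8836. Also E[M_τ] = E[X_τ^2] − E[τ]. The walk exits at 0 or 179, with P(hit 179 first) = 94/179, so E[X_τ^2] = 179^2 · 94/179 + 0 = 16826. Thus E[τ] = E[X_τ^2] − E[M_τ] = 16826 − 8836 = 7990 = 94(179 − 94) = 7990.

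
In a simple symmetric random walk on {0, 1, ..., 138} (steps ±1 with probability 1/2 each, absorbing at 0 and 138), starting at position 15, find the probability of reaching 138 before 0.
P(hit 138 before 0) = 15/138 = 5/46

Let u_k = P(hit 138 before 0 | start at k). Then u_0 = 0, u_138 = 1, and u_k = u_{k-1}/2 + u_{k+1}/2 for 1 ≤ k ≤ 137. This harmonic recurrence is solved by u_k = k/138, giving u_15 = 15/138 = 5/46.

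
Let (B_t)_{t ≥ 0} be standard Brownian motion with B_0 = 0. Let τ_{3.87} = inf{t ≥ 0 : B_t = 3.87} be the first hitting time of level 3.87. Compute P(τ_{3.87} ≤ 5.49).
P(τ_{3.87} ≤ 5.49) = 2(1 − Φ(3.87/√5.49)) = 2(1 − Φ(1.6517)) ≈ 0.0986

By the reflection principle for standard BM, P(τ_b ≤ t) = 2 · P(B_t ≥ b). Since B_t ~ N(0, t), P(B_t ≥ 3.87) = 1 − Φ(3.87/√t) = 1 − Φ(3.87/√5.49) = 1 − Φ(1.6517) ≈ 0.04930. Doubling: P(τ_{3.87} ≤ 5.49) ≈ 2 · 0.04930 = 0.09860 ≈ 0.0986.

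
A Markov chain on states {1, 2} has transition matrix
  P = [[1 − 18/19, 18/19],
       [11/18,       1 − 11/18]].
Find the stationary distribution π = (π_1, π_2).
π_1 = 209/533, π_2 = 324/533

Solve πP = π with π_1 + π_2 = 1. From πP = π: π_1 · (1 − 18/19) + π_2 · 11/18 = π_1 ⇒ π_2 · 11/18 = π_1 · 18/19 ⇒ π_2/π_1 = (18/19)/(11/18) = 324/209. Together with π_1 + π_2 = 1:
  π_1 = (11/18)/(18/19 + 11/18) = (11/18)/(533/342) = 209/533,
  π_2 = (18/19)/(18/19 + 11/18) = (18/19)/(533/342) = 324/533.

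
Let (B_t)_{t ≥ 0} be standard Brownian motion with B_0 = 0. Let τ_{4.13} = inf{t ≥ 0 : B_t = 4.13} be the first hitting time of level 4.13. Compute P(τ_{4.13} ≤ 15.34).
P(τ_{4.13} ≤ 15.34) = 2(1 − Φ(4.13/√15.34)) = 2(1 − Φ(1.0545)) ≈ 0.2917

By the reflection principle for standard BM, P(τ_b ≤ t) = 2 · P(B_t ≥ b). Since B_t ~ N(0, t), P(B_t ≥ 4.13) = 1 − Φ(4.13/√t) = 1 − Φ(4.13/√15.34) = 1 − Φ(1.0545) ≈ 0.14583. Doubling: P(τ_{4.13} ≤ 15.34) ≈ 2 · 0.14583 = 0.29166 ≈ 0.2917.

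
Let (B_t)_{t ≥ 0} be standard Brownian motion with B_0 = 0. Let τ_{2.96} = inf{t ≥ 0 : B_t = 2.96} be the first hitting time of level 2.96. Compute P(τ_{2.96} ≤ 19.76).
P(τ_{2.96} ≤ 19.76) = 2(1 − Φ(2.96/√19.76)) = 2(1 − Φ(0.6659)) ≈ 0.5055

By the reflection principle for standard BM, P(τ_b ≤ t) = 2 · P(B_t ≥ b). Since B_t ~ N(0, t), P(B_t ≥ 2.96) = 1 − Φ(2.96/√t) = 1 − Φ(2.96/√19.76) = 1 − Φ(0.6659) ≈ 0.25274. Doubling: P(τ_{2.96} ≤ 19.76) ≈ 2 · 0.25274 = 0.50548 ≈ 0.5055.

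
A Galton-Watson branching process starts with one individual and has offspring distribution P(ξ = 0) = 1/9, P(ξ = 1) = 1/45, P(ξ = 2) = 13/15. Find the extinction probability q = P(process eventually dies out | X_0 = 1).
q = 5/39

The pgf is f(s) = 1/9 + 1/45·s + 13/15·s². The extinction probability q is the smallest fixed point of f in [0, 1]. Setting s = f(s):
  13/15·s² + (1/45 − 1)·s + 1/9 = 0
  13/15·s² − (1/9 + 13/15)·s + 1/9 = 0
which factors as (s − 1)·(13/15·s − 1/9) = 0, giving roots s = 1 and s = (1/9)/(13/15) = 5/39.
Mean offspring μ = 1/45 + 2·13/15 = 79/45 > 1 (supercritical), so q < 1. The extinction probability is the smaller root: q = (1/9)/(13/15) = 5/39.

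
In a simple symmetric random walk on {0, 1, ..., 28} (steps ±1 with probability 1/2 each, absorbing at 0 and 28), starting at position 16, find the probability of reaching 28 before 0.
P(hit 28 before 0) = 16/28 = 4/7

Let u_k = P(hit 28 before 0 | start at k). Then u_0 = 0, u_28 = 1, and u_k = u_{k-1}/2 + u_{k+1}/2 for 1 ≤ k ≤ 27. This harmonic recurrence is solved by u_k = k/28, giving u_16 = 16/28 = 4/7.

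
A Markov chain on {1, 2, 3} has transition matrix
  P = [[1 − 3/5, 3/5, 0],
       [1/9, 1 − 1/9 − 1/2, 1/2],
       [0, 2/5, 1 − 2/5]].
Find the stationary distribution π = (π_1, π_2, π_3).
π = (20/263, 108/263, 135/263)

This is a birth-death chain on three states, which satisfies detailed balance: π_1 · P_{12} = π_2 · P_{21} and π_2 · P_{23} = π_3 · P_{32}.
From π_1 · 3/5 = π_2 · 1/9: π_2/π_1 = (3/5)/(1/9) = 27/5.
From π_2 · 1/2 = π_3 · 2/5: π_3/π_2 = (1/2)/(2/5) = 5/4.
Take π_1 proportional to 1; then unnormalized π = (1, 27/5, 27/4). Normalize by dividing by the sum 263/20:
  π = (20/263, 108/263, 135/263).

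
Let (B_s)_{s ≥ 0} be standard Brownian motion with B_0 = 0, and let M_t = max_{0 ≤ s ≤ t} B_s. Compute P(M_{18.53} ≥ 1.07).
P(M_{18.53} ≥ 1.07) = 2·P(B_{18.53} ≥ 1.07) = 2(1 − Φ(1.07/√18.53)) ≈ 0.8037

By the reflection principle for Brownian motion, P(M_t ≥ a) = 2 · P(B_t ≥ a) for a ≥ 0. Since B_t ~ N(0, t), P(B_t ≥ 1.07) = 1 − Φ(1.07/√t) = 1 − Φ(1.07/√18.53) = 1 − Φ(0.2486). So
  P(M_{18.53} ≥ 1.07) = 2(1 − Φ(0.2486)) ≈ 0.8037.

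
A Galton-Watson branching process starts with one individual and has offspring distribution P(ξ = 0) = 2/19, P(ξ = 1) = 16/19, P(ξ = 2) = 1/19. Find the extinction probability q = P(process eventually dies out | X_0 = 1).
q = 1

Mean offspring μ = 0·2/19 + 1·16/19 + 2·1/19 = 18/19 ≤ 1. For μ ≤ 1 with offspring not concentrated at 1, the Galton-Watson process goes extinct almost surely, so q = 1.
(Algebraic check: The pgf is f(s) = 2/19 + 16/19·s + 1/19·s². The extinction probability q is the smallest fixed point of f in [0, 1]. Setting s = f(s):
  1/19·s² + (16/19 − 1)·s + 2/19 = 0
  1/19·s² − (2/19 + 1/19)·s + 2/19 = 0
which factors as (s − 1)·(1/19·s − 2/19) = 0, giving roots s = 1 and s = (2/19)/(1/19) = 2. Since 2 ≥ 1, the smallest root in [0, 1] is s = 1.)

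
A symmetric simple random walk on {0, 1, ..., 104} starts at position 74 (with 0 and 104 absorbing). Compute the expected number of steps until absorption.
E[τ | X_0 = 74] = 2220

Let v_k = E[τ | X_0 = k]. Boundary: v_0 = v_104 = 0. Recurrence: v_k = 1 + (v_{k-1} + v_{k+1})/2 for 1 ≤ k ≤ 103. The particular solution to v_k − (v_{k-1} + v_{k+1})/2 = 1 is v_k = −k^2. Adding homogeneous solution A + B k and matching boundaries gives v_k = k (104 − k). Substituting k = 74: v_74 = 74 · 30 = 2220.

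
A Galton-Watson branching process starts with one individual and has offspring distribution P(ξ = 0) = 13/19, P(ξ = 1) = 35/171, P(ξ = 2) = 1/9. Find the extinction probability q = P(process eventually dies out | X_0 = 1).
q = 1

Mean offspring μ = 0·13/19 + 1·35/171 + 2·1/9 = 73/171 ≤ 1. For μ ≤ 1 with offspring not concentrated at 1, the Galton-Watson process goes extinct almost surely, so q = 1.
(Algebraic check: The pgf is f(s) = 13/19 + 35/171·s + 1/9·s². The extinction probability q is the smallest fixed point of f in [0, 1]. Setting s = f(s):
  1/9·s² + (35/171 − 1)·s + 13/19 = 0
  1/9·s² − (13/19 + 1/9)·s + 13/19 = 0
which factors as (s − 1)·(1/9·s − 13/19) = 0, giving roots s = 1 and s = (13/19)/(1/9) = 117/19. Since 117/19 ≥ 1, the smallest root in [0, 1] is s = 1.)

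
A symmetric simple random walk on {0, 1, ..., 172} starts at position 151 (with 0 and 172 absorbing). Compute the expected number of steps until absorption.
E[τ | X_0 = 151] = 3171

Let v_k = E[τ | X_0 = k]. Boundary: v_0 = v_172 = 0. Recurrence: v_k = 1 + (v_{k-1} + v_{k+1})/2 for 1 ≤ k ≤ 171. The particular solution to v_k − (v_{k-1} + v_{k+1})/2 = 1 is v_k = −k^2. Adding homogeneous solution A + B k and matching boundaries gives v_k = k (172 − k). Substituting k = 151: v_151 = 151 · 21 = 3171.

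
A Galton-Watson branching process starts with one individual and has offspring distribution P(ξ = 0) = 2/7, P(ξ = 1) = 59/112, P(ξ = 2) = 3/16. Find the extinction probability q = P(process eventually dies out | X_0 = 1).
q = 1

Mean offspring μ = 0·2/7 + 1·59/112 + 2·3/16 = 101/112 ≤ 1. For μ ≤ 1 with offspring not concentrated at 1, the Galton-Watson process goes extinct almost surely, so q = 1.
(Algebraic check: The pgf is f(s) = 2/7 + 59/112·s + 3/16·s². The extinction probability q is the smallest fixed point of f in [0, 1]. Setting s = f(s):
  3/16·s² + (59/112 − 1)·s + 2/7 = 0
  3/16·s² − (2/7 + 3/16)·s + 2/7 = 0
which factors as (s − 1)·(3/16·s − 2/7) = 0, giving roots s = 1 and s = (2/7)/(3/16) = 32/21. Since 32/21 ≥ 1, the smallest root in [0, 1] is s = 1.)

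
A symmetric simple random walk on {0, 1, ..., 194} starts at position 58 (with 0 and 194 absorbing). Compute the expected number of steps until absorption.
E[τ | X_0 = 58] = 7888

Let v_k = E[τ | X_0 = k]. Boundary: v_0 = v_194 = 0. Recurrence: v_k = 1 + (v_{k-1} + v_{k+1})/2 for 1 ≤ k ≤ 193. The particular solution to v_k − (v_{k-1} + v_{k+1})/2 = 1 is v_k = −k^2. Adding homogeneous solution A + B k and matching boundaries gives v_k = k (194 − k). Substituting k = 58: v_58 = 58 · 136 = 7888.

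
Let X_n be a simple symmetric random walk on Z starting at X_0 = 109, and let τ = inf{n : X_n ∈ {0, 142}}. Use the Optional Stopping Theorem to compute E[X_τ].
E[X_τ] = 109

X_n is a martingale and τ is a bounded-mean stopping time (indeed τ is finite a.s. with bounded expectation since the walk is in a bounded region). By the OST, E[X_τ] = E[X_0] = 109. Equivalently: E[X_τ] = 142 · P(hit 142 first) + 0 · P(hit 0 first) = 142 · (109/142) = 109.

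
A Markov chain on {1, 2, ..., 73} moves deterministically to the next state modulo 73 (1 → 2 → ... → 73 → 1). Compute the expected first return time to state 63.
E[T_63 | X_0 = 63] = 73

The chain cycles deterministically, so starting at state 63 it returns in exactly 73 steps. Equivalently, the stationary distribution is uniform π_j = 1/73 for every state j, so by Kac's formula E[T_63] = 1/π_63 = 73.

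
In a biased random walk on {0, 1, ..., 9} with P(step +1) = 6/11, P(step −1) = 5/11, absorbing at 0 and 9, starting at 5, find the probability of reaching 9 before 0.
P(hit 9 before 0) = (1 − (5/6)^5) / (1 − (5/6)^9) = 6027696/8124571

Let u_k denote P(reach 9 before 0 | start at k). Boundary: u_0 = 0, u_9 = 1. Recurrence: u_k = 6/11·u_{k+1} + 5/11·u_{k-1} for 1 ≤ k ≤ 8. Try u_k = A + B·r^k with r = q/p = (5/11)/(6/11) = 5/6. Substitution satisfies the recurrence; boundary conditions give:
  u_k = (1 − r^k) / (1 − r^N) = (1 − (5/6)^5) / (1 − (5/6)^9) = 6027696/8124571.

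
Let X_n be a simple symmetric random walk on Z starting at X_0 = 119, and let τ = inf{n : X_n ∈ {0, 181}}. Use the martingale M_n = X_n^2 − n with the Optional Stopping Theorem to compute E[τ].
E[τ] = 7378

M_n = X_n^2 − n is a martingale (since E[X_{n+1}^2 | F_n] = X_n^2 + 1). By OST (τ has finite mean in a bounded region), E[M_τ] = E[M_0] = X_0^2 − 0 = 119^2 = 14161. Also E[M_τ] = E[X_τ^2] − E[τ]. The walk exits at 0 or 181, with P(hit 181 first) = 119/181, so E[X_τ^2] = 181^2 · 119/181 + 0 = 21539. Thus E[τ] = E[X_τ^2] − E[M_τ] = 21539 − 14161 = 7378 = 119(181 − 119) = 7378.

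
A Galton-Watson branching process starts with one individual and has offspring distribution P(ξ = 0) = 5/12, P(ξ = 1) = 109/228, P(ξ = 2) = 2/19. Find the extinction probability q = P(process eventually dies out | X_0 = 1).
q = 1

Mean offspring μ = 0·5/12 + 1·109/228 + 2·2/19 = 157/228 ≤ 1. For μ ≤ 1 with offspring not concentrated at 1, the Galton-Watson process goes extinct almost surely, so q = 1.
(Algebraic check: The pgf is f(s) = 5/12 + 109/228·s + 2/19·s². The extinction probability q is the smallest fixed point of f in [0, 1]. Setting s = f(s):
  2/19·s² + (109/228 − 1)·s + 5/12 = 0
  2/19·s² − (5/12 + 2/19)·s + 5/12 = 0
which factors as (s − 1)·(2/19·s − 5/12) = 0, giving roots s = 1 and s = (5/12)/(2/19) = 95/24. Since 95/24 ≥ 1, the smallest root in [0, 1] is s = 1.)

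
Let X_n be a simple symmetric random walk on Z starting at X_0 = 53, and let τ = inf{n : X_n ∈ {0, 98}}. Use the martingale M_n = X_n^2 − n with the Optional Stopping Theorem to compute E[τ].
E[τ] = 2385

M_n = X_n^2 − n is a martingale (since E[X_{n+1}^2 | F_n] = X_n^2 + 1). By OST (τ has finite mean in a bounded region), E[M_τ] = E[M_0] = X_0^2 − 0 = 53^2 = 2809. Also E[M_τ] = E[X_τ^2] − E[τ]. The walk exits at 0 or 98, with P(hit 98 first) = 53/98, so E[X_τ^2] = 98^2 · 53/98 + 0 = 5194. Thus E[τ] = E[X_τ^2] − E[M_τ] = 5194 − 2809 = 2385 = 53(98 − 53) = 2385.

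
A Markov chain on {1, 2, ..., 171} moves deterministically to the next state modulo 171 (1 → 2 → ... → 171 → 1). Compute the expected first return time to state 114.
E[T_114 | X_0 = 114] = 171

The chain cycles deterministically, so starting at state 114 it returns in exactly 171 steps. Equivalently, the stationary distribution is uniform π_j = 1/171 for every state j, so by Kac's formula E[T_114] = 1/π_114 = 171.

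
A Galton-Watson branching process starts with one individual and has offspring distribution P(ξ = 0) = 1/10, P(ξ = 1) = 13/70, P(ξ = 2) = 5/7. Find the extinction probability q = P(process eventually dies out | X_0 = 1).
q = 7/50

The pgf is f(s) = 1/10 + 13/70·s + 5/7·s². The extinction probability q is the smallest fixed point of f in [0, 1]. Setting s = f(s):
  5/7·s² + (13/70 − 1)·s + 1/10 = 0
  5/7·s² − (1/10 + 5/7)·s + 1/10 = 0
which factors as (s − 1)·(5/7·s − 1/10) = 0, giving roots s = 1 and s = (1/10)/(5/7) = 7/50.
Mean offspring μ = 13/70 + 2·5/7 = 113/70 > 1 (supercritical), so q < 1. The extinction probability is the smaller root: q = (1/10)/(5/7) = 7/50.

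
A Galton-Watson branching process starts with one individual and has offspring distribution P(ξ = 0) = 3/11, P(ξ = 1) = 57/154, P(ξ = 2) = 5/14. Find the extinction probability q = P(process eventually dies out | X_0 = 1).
q = 42/55

The pgf is f(s) = 3/11 + 57/154·s + 5/14·s². The extinction probability q is the smallest fixed point of f in [0, 1]. Setting s = f(s):
  5/14·s² + (57/154 − 1)·s + 3/11 = 0
  5/14·s² − (3/11 + 5/14)·s + 3/11 = 0
which factors as (s − 1)·(5/14·s − 3/11) = 0, giving roots s = 1 and s = (3/11)/(5/14) = 42/55.
Mean offspring μ = 57/154 + 2·5/14 = 167/154 > 1 (supercritical), so q < 1. The extinction probability is the smaller root: q = (3/11)/(5/14) = 42/55.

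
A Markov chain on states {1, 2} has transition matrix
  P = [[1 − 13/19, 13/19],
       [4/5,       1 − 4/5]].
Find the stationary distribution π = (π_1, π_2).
π_1 = 76/141, π_2 = 65/141

Solve πP = π with π_1 + π_2 = 1. From πP = π: π_1 · (1 − 13/19) + π_2 · 4/5 = π_1 ⇒ π_2 · 4/5 = π_1 · 13/19 ⇒ π_2/π_1 = (13/19)/(4/5) = 65/76. Together with π_1 + π_2 = 1:
  π_1 = (4/5)/(13/19 + 4/5) = (4/5)/(141/95) = 76/141,
  π_2 = (13/19)/(13/19 + 4/5) = (13/19)/(141/95) = 65/141.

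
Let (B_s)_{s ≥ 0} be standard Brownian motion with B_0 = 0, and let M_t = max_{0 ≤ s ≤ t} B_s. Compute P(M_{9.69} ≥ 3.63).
P(M_{9.69} ≥ 3.63) = 2·P(B_{9.69} ≥ 3.63) = 2(1 − Φ(3.63/√9.69)) ≈ 0.2436

By the reflection principle for Brownian motion, P(M_t ≥ a) = 2 · P(B_t ≥ a) for a ≥ 0. Since B_t ~ N(0, t), P(B_t ≥ 3.63) = 1 − Φ(3.63/√t) = 1 − Φ(3.63/√9.69) = 1 − Φ(1.1661). So
  P(M_{9.69} ≥ 3.63) = 2(1 − Φ(1.1661)) ≈ 0.2436.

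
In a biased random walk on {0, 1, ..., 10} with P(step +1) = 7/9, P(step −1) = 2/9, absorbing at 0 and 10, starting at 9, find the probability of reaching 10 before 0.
P(hit 10 before 0) = (1 − (2/7)^9) / (1 − (2/7)^10) = 56494333/56494845

Let u_k denote P(reach 10 before 0 | start at k). Boundary: u_0 = 0, u_10 = 1. Recurrence: u_k = 7/9·u_{k+1} + 2/9·u_{k-1} for 1 ≤ k ≤ 9. Try u_k = A + B·r^k with r = q/p = (2/9)/(7/9) = 2/7. Substitution satisfies the recurrence; boundary conditions give:
  u_k = (1 − r^k) / (1 − r^N) = (1 − (2/7)^9) / (1 − (2/7)^10) = 56494333/56494845.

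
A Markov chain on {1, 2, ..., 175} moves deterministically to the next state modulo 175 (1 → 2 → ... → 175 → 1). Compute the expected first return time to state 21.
E[T_21 | X_0 = 21] = 175

The chain cycles deterministically, so starting at state 21 it returns in exactly 175 steps. Equivalently, the stationary distribution is uniform π_j = 1/175 for every state j, so by Kac's formula E[T_21] = 1/π_21 = 175.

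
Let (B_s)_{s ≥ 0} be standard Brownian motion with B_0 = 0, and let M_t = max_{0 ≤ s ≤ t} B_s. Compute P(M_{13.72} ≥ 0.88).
P(M_{13.72} ≥ 0.88) = 2·P(B_{13.72} ≥ 0.88) = 2(1 − Φ(0.88/√13.72)) ≈ 0.8122

By the reflection principle for Brownian motion, P(M_t ≥ a) = 2 · P(B_t ≥ a) for a ≥ 0. Since B_t ~ N(0, t), P(B_t ≥ 0.88) = 1 − Φ(0.88/√t) = 1 − Φ(0.88/√13.72) = 1 − Φ(0.2376). So
  P(M_{13.72} ≥ 0.88) = 2(1 − Φ(0.2376)) ≈ 0.8122.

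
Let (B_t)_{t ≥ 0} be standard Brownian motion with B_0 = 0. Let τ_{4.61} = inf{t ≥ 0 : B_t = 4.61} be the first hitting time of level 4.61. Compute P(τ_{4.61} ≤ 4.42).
P(τ_{4.61} ≤ 4.42) = 2(1 − Φ(4.61/√4.42)) = 2(1 − Φ(2.1928)) ≈ 0.0283

By the reflection principle for standard BM, P(τ_b ≤ t) = 2 · P(B_t ≥ b). Since B_t ~ N(0, t), P(B_t ≥ 4.61) = 1 − Φ(4.61/√t) = 1 − Φ(4.61/√4.42) = 1 − Φ(2.1928) ≈ 0.01416. Doubling: P(τ_{4.61} ≤ 4.42) ≈ 2 · 0.01416 = 0.02832 ≈ 0.0283.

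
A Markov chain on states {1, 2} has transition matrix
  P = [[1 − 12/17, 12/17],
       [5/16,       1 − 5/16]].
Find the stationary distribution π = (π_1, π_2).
π_1 = 85/277, π_2 = 192/277

Solve πP = π with π_1 + π_2 = 1. From πP = π: π_1 · (1 − 12/17) + π_2 · 5/16 = π_1 ⇒ π_2 · 5/16 = π_1 · 12/17 ⇒ π_2/π_1 = (12/17)/(5/16) = 192/85. Together with π_1 + π_2 = 1:
  π_1 = (5/16)/(12/17 + 5/16) = (5/16)/(277/272) = 85/277,
  π_2 = (12/17)/(12/17 + 5/16) = (12/17)/(277/272) = 192/277.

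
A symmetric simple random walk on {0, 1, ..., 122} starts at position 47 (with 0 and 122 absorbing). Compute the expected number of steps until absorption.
E[τ | X_0 = 47] = 3525

Let v_k = E[τ | X_0 = k]. Boundary: v_0 = v_122 = 0. Recurrence: v_k = 1 + (v_{k-1} + v_{k+1})/2 for 1 ≤ k ≤ 121. The particular solution to v_k − (v_{k-1} + v_{k+1})/2 = 1 is v_k = −k^2. Adding homogeneous solution A + B k and matching boundaries gives v_k = k (122 − k). Substituting k = 47: v_47 = 47 · 75 = 3525.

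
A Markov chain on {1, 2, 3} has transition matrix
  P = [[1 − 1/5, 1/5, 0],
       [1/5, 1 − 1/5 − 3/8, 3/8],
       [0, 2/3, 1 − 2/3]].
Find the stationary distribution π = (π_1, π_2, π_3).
π = (16/41, 16/41, 9/41)

This is a birth-death chain on three states, which satisfies detailed balance: π_1 · P_{12} = π_2 · P_{21} and π_2 · P_{23} = π_3 · P_{32}.
From π_1 · 1/5 = π_2 · 1/5: π_2/π_1 = (1/5)/(1/5) = 1.
From π_2 · 3/8 = π_3 · 2/3: π_3/π_2 = (3/8)/(2/3) = 9/16.
Take π_1 proportional to 1; then unnormalized π = (1, 1, 9/16). Normalize by dividing by the sum 41/16:
  π = (16/41, 16/41, 9/41).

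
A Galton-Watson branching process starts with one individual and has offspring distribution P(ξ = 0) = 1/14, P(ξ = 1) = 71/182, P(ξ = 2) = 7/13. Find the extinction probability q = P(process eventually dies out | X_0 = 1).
q = 13/98

The pgf is f(s) = 1/14 + 71/182·s + 7/13·s². The extinction probability q is the smallest fixed point of f in [0, 1]. Setting s = f(s):
  7/13·s² + (71/182 − 1)·s + 1/14 = 0
  7/13·s² − (1/14 + 7/13)·s + 1/14 = 0
which factors as (s − 1)·(7/13·s − 1/14) = 0, giving roots s = 1 and s = (1/14)/(7/13) = 13/98.
Mean offspring μ = 71/182 + 2·7/13 = 267/182 > 1 (supercritical), so q < 1. The extinction probability is the smaller root: q = (1/14)/(7/13) = 13/98.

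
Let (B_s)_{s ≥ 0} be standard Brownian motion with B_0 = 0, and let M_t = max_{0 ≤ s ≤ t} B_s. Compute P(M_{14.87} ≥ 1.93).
P(M_{14.87} ≥ 1.93) = 2·P(B_{14.87} ≥ 1.93) = 2(1 − Φ(1.93/√14.87)) ≈ 0.6167

By the reflection principle for Brownian motion, P(M_t ≥ a) = 2 · P(B_t ≥ a) for a ≥ 0. Since B_t ~ N(0, t), P(B_t ≥ 1.93) = 1 − Φ(1.93/√t) = 1 − Φ(1.93/√14.87) = 1 − Φ(0.5005). So
  P(M_{14.87} ≥ 1.93) = 2(1 − Φ(0.5005)) ≈ 0.6167.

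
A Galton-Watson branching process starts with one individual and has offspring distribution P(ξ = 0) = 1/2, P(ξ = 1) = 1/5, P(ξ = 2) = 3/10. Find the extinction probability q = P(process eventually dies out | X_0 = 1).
q = 1

Mean offspring μ = 0·1/2 + 1·1/5 + 2·3/10 = 4/5 ≤ 1. For μ ≤ 1 with offspring not concentrated at 1, the Galton-Watson process goes extinct almost surely, so q = 1.
(Algebraic check: The pgf is f(s) = 1/2 + 1/5·s + 3/10·s². The extinction probability q is the smallest fixed point of f in [0, 1]. Setting s = f(s):
  3/10·s² + (1/5 − 1)·s + 1/2 = 0
  3/10·s² − (1/2 + 3/10)·s + 1/2 = 0
which factors as (s − 1)·(3/10·s − 1/2) = 0, giving roots s = 1 and s = (1/2)/(3/10) = 5/3. Since 5/3 ≥ 1, the smallest root in [0, 1] is s = 1.)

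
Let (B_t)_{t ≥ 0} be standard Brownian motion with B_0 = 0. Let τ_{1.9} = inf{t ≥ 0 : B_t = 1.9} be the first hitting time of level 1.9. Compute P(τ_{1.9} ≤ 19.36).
P(τ_{1.9} ≤ 19.36) = 2(1 − Φ(1.9/√19.36)) = 2(1 − Φ(0.4318)) ≈ 0.6659

By the reflection principle for standard BM, P(τ_b ≤ t) = 2 · P(B_t ≥ b). Since B_t ~ N(0, t), P(B_t ≥ 1.9) = 1 − Φ(1.9/√t) = 1 − Φ(1.9/√19.36) = 1 − Φ(0.4318) ≈ 0.33294. Doubling: P(τ_{1.9} ≤ 19.36) ≈ 2 · 0.33294 = 0.66588 ≈ 0.6659.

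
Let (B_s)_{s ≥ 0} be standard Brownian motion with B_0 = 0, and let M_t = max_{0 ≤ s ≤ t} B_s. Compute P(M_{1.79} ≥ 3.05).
P(M_{1.79} ≥ 3.05) = 2·P(B_{1.79} ≥ 3.05) = 2(1 − Φ(3.05/√1.79)) ≈ 0.0226

By the reflection principle for Brownian motion, P(M_t ≥ a) = 2 · P(B_t ≥ a) for a ≥ 0. Since B_t ~ N(0, t), P(B_t ≥ 3.05) = 1 − Φ(3.05/√t) = 1 − Φ(3.05/√1.79) = 1 − Φ(2.2797). So
  P(M_{1.79} ≥ 3.05) = 2(1 − Φ(2.2797)) ≈ 0.0226.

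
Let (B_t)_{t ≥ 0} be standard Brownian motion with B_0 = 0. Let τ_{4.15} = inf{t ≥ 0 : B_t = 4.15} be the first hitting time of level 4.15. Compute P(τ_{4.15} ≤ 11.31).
P(τ_{4.15} ≤ 11.31) = 2(1 − Φ(4.15/√11.31)) = 2(1 − Φ(1.2340)) ≈ 0.2172

By the reflection principle for standard BM, P(τ_b ≤ t) = 2 · P(B_t ≥ b). Since B_t ~ N(0, t), P(B_t ≥ 4.15) = 1 − Φ(4.15/√t) = 1 − Φ(4.15/√11.31) = 1 − Φ(1.2340) ≈ 0.10860. Doubling: P(τ_{4.15} ≤ 11.31) ≈ 2 · 0.10860 = 0.21720 ≈ 0.2172.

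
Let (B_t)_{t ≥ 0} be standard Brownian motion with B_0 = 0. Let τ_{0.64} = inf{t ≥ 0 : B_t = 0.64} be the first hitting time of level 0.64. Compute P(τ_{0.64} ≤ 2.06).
P(τ_{0.64} ≤ 2.06) = 2(1 − Φ(0.64/√2.06)) = 2(1 − Φ(0.4459)) ≈ 0.6557

By the reflection principle for standard BM, P(τ_b ≤ t) = 2 · P(B_t ≥ b). Since B_t ~ N(0, t), P(B_t ≥ 0.64) = 1 − Φ(0.64/√t) = 1 − Φ(0.64/√2.06) = 1 − Φ(0.4459) ≈ 0.32783. Doubling: P(τ_{0.64} ≤ 2.06) ≈ 2 · 0.32783 = 0.65566 ≈ 0.6557.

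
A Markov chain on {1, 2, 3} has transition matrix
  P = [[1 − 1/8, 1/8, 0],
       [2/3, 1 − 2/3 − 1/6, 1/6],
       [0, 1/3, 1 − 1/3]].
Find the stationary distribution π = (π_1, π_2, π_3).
π = (32/41, 6/41, 3/41)

This is a birth-death chain on three states, which satisfies detailed balance: π_1 · P_{12} = π_2 · P_{21} and π_2 · P_{23} = π_3 · P_{32}.
From π_1 · 1/8 = π_2 · 2/3: π_2/π_1 = (1/8)/(2/3) = 3/16.
From π_2 · 1/6 = π_3 · 1/3: π_3/π_2 = (1/6)/(1/3) = 1/2.
Take π_1 proportional to 1; then unnormalized π = (1, 3/16, 3/32). Normalize by dividing by the sum 41/32:
  π = (32/41, 6/41, 3/41).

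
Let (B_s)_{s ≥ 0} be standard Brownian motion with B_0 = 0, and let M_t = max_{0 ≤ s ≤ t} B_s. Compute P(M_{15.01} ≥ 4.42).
P(M_{15.01} ≥ 4.42) = 2·P(B_{15.01} ≥ 4.42) = 2(1 − Φ(4.42/√15.01)) ≈ 0.2539

By the reflection principle for Brownian motion, P(M_t ≥ a) = 2 · P(B_t ≥ a) for a ≥ 0. Since B_t ~ N(0, t), P(B_t ≥ 4.42) = 1 − Φ(4.42/√t) = 1 − Φ(4.42/√15.01) = 1 − Φ(1.1409). So
  P(M_{15.01} ≥ 4.42) = 2(1 − Φ(1.1409)) ≈ 0.2539.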